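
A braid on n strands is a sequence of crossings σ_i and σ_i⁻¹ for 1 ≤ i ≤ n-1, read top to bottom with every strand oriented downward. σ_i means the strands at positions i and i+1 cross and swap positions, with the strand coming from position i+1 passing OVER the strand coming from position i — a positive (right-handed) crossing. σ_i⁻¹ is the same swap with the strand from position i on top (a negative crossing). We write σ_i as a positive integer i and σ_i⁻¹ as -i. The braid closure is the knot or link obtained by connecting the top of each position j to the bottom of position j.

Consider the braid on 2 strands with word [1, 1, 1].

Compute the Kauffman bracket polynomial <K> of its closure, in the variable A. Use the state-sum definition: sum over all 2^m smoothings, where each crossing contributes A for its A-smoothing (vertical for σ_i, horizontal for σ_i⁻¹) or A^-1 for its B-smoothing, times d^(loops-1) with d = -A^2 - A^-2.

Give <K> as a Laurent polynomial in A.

-A^5 - A^-3 + A^-7

Derivation:
Braid: s1 s1 s1 on 2 strands, 3 crossings.
Writhe w = (#positive) - (#negative) = 3 - 0 = 3.
Computing the Kauffman bracket via state sum. There are 2^3 = 8 states.
Each crossing splits two ways (0=vertical, 1=horizontal). The state's weight is A^(#A-smoothings - #B-smoothings) * d^(loops - 1).
  state 000: A-exp=+3, loops=2, term = A^3 * d^1
  state 001: A-exp=+1, loops=1, term = A^1 * d^0
  state 010: A-exp=+1, loops=1, term = A^1 * d^0
  state 011: A-exp=-1, loops=2, term = A^-1 * d^1
  state 100: A-exp=+1, loops=1, term = A^1 * d^0
  state 101: A-exp=-1, loops=2, term = A^-1 * d^1
  state 110: A-exp=-1, loops=2, term = A^-1 * d^1
  state 111: A-exp=-3, loops=3, term = A^-3 * d^2
Collect the terms by A-exponent (count of states per loop number):
Powers of d = -A^2 - A^-2: d^2 = A^4 + 2 + A^-4.
  A^3 * (d) = -A^5 - A
  A^1 * (3) = 3*A
  A^-1 * (3*d) = -3*A - 3*A^-3
  A^-3 * (d^2) = A + 2*A^-3 + A^-7
Summing the groups: <K> = -A^5 - A^-3 + A^-7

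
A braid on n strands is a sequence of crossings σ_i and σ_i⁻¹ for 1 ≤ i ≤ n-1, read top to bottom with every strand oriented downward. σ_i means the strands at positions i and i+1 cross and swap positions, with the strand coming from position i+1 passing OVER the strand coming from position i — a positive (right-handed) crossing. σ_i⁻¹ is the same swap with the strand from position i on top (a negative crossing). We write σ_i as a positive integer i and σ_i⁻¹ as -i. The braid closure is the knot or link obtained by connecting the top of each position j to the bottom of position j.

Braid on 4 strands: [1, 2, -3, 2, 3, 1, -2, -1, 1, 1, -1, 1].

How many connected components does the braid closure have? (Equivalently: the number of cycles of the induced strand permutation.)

2

Derivation:
Track the strand permutation on 4 strands, starting from identity.
  step 1: s1 swaps positions 1,2 -> [2 1 3 4]
  step 2: s2 swaps positions 2,3 -> [2 3 1 4]
  step 3: s3^-1 swaps positions 3,4 -> [2 3 4 1]
  step 4: s2 swaps positions 2,3 -> [2 4 3 1]
  step 5: s3 swaps positions 3,4 -> [2 4 1 3]
  step 6: s1 swaps positions 1,2 -> [4 2 1 3]
  step 7: s2^-1 swaps positions 2,3 -> [4 1 2 3]
  step 8: s1^-1 swaps positions 1,2 -> [1 4 2 3]
  step 9: s1 swaps positions 1,2 -> [4 1 2 3]
  step 10: s1 swaps positions 1,2 -> [1 4 2 3]
  step 11: s1^-1 swaps positions 1,2 -> [4 1 2 3]
  step 12: s1 swaps positions 1,2 -> [1 4 2 3]
Final permutation (position -> original strand): [1 4 2 3]
Closure components = cycle count of this permutation = 2.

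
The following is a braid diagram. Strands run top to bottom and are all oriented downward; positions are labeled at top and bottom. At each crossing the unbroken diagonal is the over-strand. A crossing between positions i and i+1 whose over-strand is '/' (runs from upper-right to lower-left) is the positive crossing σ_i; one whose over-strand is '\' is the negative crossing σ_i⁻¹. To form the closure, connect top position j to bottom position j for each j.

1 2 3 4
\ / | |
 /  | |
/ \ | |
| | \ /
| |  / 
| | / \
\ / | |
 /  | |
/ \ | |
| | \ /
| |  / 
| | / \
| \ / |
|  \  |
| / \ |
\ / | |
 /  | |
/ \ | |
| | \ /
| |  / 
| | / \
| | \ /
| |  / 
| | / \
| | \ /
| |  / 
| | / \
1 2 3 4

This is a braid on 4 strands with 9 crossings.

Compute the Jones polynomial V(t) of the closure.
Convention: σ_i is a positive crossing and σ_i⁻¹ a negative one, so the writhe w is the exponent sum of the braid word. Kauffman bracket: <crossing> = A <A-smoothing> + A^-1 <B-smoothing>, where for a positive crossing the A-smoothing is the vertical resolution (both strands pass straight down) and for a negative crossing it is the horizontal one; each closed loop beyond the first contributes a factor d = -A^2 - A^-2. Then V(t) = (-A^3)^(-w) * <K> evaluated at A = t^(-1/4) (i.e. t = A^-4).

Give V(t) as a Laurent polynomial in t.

t^11 - 2*t^10 + 2*t^9 - 3*t^8 + 2*t^7 - 2*t^6 + 2*t^5 + t^3

Derivation:
Reading the diagram top to bottom ('/'-over between positions i,i+1 = s_i, '\'-over = s_i^-1): braid word = s1 s3 s1 s3 s2^-1 s1 s3 s3 s3.
Braid: s1 s3 s1 s3 s2^-1 s1 s3 s3 s3 on 4 strands, 9 crossings.
Writhe w = (#positive) - (#negative) = 8 - 1 = 7.
Enumerate smoothing states for the bracket polynomial. There are 2^9 = 512 states.
For each crossing: s=0 is the vertical smoothing, s=1 horizontal. Crossing k contributes A^(sign_k * (1 - 2*s_k)); loop factor d = -A^2 - A^-2.
Tabulate the states by total A-exponent and number of loops L (A-exp: L × count):
  A^9: L=3 ×1
  A^7: L=2 ×8, L=4 ×1
  A^5: L=1 ×15, L=3 ×21
  A^3: L=2 ×60, L=4 ×24
  A^1: L=3 ×110, L=5 ×16
  A^-1: L=4 ×120, L=6 ×6
  A^-3: L=5 ×83, L=7 ×1
  A^-5: L=6 ×36
  A^-7: L=7 ×9
  A^-9: L=8 ×1
Each group contributes A^e * Σ count * d^(L-1):
Powers of d = -A^2 - A^-2: d^2 = A^4 + 2 + A^-4; d^3 = -A^6 - 3*A^2 - 3*A^-2 - A^-6; d^4 = A^8 + 4*A^4 + 6 + 4*A^-4 + A^-8; d^5 = -A^10 - 5*A^6 - 10*A^2 - 10*A^-2 - 5*A^-6 - A^-10; d^6 = A^12 + 6*A^8 + 15*A^4 + 20 + 15*A^-4 + 6*A^-8 + A^-12; d^7 = -A^14 - 7*A^10 - 21*A^6 - 35*A^2 - 35*A^-2 - 21*A^-6 - 7*A^-10 - A^-14.
  A^9 * (d^2) = A^13 + 2*A^9 + A^5
  A^7 * (8*d + d^3) = -A^13 - 11*A^9 - 11*A^5 - A
  A^5 * (15 + 21*d^2) = 21*A^9 + 57*A^5 + 21*A
  A^3 * (60*d + 24*d^3) = -24*A^9 - 132*A^5 - 132*A - 24*A^-3
  A^1 * (110*d^2 + 16*d^4) = 16*A^9 + 174*A^5 + 316*A + 174*A^-3 + 16*A^-7
  A^-1 * (120*d^3 + 6*d^5) = -6*A^9 - 150*A^5 - 420*A - 420*A^-3 - 150*A^-7 - 6*A^-11
  A^-3 * (83*d^4 + d^6) = A^9 + 89*A^5 + 347*A + 518*A^-3 + 347*A^-7 + 89*A^-11 + A^-15
  A^-5 * (36*d^5) = -36*A^5 - 180*A - 360*A^-3 - 360*A^-7 - 180*A^-11 - 36*A^-15
  A^-7 * (9*d^6) = 9*A^5 + 54*A + 135*A^-3 + 180*A^-7 + 135*A^-11 + 54*A^-15 + 9*A^-19
  A^-9 * (d^7) = -A^5 - 7*A - 21*A^-3 - 35*A^-7 - 35*A^-11 - 21*A^-15 - 7*A^-19 - A^-23
Summing the groups: <K> = -A^9 - 2*A + 2*A^-3 - 2*A^-7 + 3*A^-11 - 2*A^-15 + 2*A^-19 - A^-23
Normalise by the writhe: (-A^3)^(-w) = (-A^3)^(-7) = -A^-21, so f(A) = -A^-21 * <K> = A^-12 + 2*A^-20 - 2*A^-24 + 2*A^-28 - 3*A^-32 + 2*A^-36 - 2*A^-40 + A^-44.
Substitute A = t^(-1/4), i.e. A^e → t^(-e/4): V(t) = t^11 - 2*t^10 + 2*t^9 - 3*t^8 + 2*t^7 - 2*t^6 + 2*t^5 + t^3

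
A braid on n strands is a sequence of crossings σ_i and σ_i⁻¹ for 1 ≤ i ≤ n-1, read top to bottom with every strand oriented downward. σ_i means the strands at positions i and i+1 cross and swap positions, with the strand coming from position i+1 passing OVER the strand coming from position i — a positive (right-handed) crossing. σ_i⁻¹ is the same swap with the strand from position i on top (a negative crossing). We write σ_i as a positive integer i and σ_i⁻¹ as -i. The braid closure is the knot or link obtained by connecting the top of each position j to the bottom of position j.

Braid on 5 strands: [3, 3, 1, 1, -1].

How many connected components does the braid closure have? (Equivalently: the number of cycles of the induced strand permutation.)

Track the strand permutation on 5 strands, starting from identity.
  step 1: s3 swaps positions 3,4 -> [1 2 4 3 5]
  step 2: s3 swaps positions 3,4 -> [1 2 3 4 5]
  step 3: s1 swaps positions 1,2 -> [2 1 3 4 5]
  step 4: s1 swaps positions 1,2 -> [1 2 3 4 5]
  step 5: s1^-1 swaps positions 1,2 -> [2 1 3 4 5]
Final permutation (position -> original strand): [2 1 3 4 5]
Closure components = cycle count of this permutation = 4.

Answer: 4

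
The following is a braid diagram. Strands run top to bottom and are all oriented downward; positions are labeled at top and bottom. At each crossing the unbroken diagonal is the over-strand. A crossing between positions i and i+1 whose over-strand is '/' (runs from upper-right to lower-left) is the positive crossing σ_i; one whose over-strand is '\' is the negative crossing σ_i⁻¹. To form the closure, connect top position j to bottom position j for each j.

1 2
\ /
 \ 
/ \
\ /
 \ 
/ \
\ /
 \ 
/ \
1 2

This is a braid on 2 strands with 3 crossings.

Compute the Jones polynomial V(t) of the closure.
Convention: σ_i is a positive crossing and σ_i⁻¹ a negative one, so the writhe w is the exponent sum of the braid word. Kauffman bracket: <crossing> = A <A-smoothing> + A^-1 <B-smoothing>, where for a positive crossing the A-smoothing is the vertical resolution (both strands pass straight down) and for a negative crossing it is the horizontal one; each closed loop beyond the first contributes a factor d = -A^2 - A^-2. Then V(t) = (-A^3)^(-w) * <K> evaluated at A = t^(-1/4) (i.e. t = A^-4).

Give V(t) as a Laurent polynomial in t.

t^-1 + t^-3 - t^-4

Derivation:
Reading the diagram top to bottom ('/'-over between positions i,i+1 = s_i, '\'-over = s_i^-1): braid word = s1^-1 s1^-1 s1^-1.
Braid: s1^-1 s1^-1 s1^-1 on 2 strands, 3 crossings.
Writhe w = (#positive) - (#negative) = 0 - 3 = -3.
Enumerate smoothing states for the bracket polynomial. There are 2^3 = 8 states.
Each crossing splits two ways (0=vertical, 1=horizontal). The state's weight is A^(#A-smoothings - #B-smoothings) * d^(loops - 1).
  state 000: A-exp=-3, loops=2, term = A^-3 * d^1
  state 001: A-exp=-1, loops=1, term = A^-1 * d^0
  state 010: A-exp=-1, loops=1, term = A^-1 * d^0
  state 011: A-exp=+1, loops=2, term = A^1 * d^1
  state 100: A-exp=-1, loops=1, term = A^-1 * d^0
  state 101: A-exp=+1, loops=2, term = A^1 * d^1
  state 110: A-exp=+1, loops=2, term = A^1 * d^1
  state 111: A-exp=+3, loops=3, term = A^3 * d^2
Collect the terms by A-exponent (count of states per loop number):
Powers of d = -A^2 - A^-2: d^2 = A^4 + 2 + A^-4.
  A^3 * (d^2) = A^7 + 2*A^3 + A^-1
  A^1 * (3*d) = -3*A^3 - 3*A^-1
  A^-1 * (3) = 3*A^-1
  A^-3 * (d) = -A^-1 - A^-5
Summing the groups: <K> = A^7 - A^3 - A^-5
Normalise by the writhe: (-A^3)^(-w) = (-A^3)^(3) = -A^9, so f(A) = -A^9 * <K> = -A^16 + A^12 + A^4.
Substitute A = t^(-1/4), i.e. A^e → t^(-e/4): V(t) = t^-1 + t^-3 - t^-4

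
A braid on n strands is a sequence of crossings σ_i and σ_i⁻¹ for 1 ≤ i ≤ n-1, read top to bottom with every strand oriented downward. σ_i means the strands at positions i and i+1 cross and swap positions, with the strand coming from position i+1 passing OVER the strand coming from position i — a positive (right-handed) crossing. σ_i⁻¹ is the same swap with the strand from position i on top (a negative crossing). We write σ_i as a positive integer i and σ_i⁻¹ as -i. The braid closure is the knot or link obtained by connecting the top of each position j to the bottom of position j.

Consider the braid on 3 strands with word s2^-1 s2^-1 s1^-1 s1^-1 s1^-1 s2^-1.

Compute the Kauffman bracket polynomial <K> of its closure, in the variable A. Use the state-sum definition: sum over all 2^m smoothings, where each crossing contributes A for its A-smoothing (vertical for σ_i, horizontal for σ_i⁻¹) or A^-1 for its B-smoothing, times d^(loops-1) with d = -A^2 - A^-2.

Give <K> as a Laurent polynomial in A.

A^14 - 2*A^10 + A^6 - 2*A^2 + 2*A^-2 + A^-10

Derivation:
Braid: s2^-1 s2^-1 s1^-1 s1^-1 s1^-1 s2^-1 on 3 strands, 6 crossings.
Writhe w = (#positive) - (#negative) = 0 - 6 = -6.
Computing the Kauffman bracket via state sum. There are 2^6 = 64 states.
For each crossing: s=0 is the vertical smoothing, s=1 horizontal. Crossing k contributes A^(sign_k * (1 - 2*s_k)); loop factor d = -A^2 - A^-2.
Tabulate the states by total A-exponent and number of loops L (A-exp: L × count):
  A^6: L=5 ×1
  A^4: L=4 ×6
  A^2: L=3 ×15
  A^0: L=2 ×18, L=4 ×2
  A^-2: L=1 ×9, L=3 ×6
  A^-4: L=2 ×6
  A^-6: L=3 ×1
Each group contributes A^e * Σ count * d^(L-1):
Powers of d = -A^2 - A^-2: d^2 = A^4 + 2 + A^-4; d^3 = -A^6 - 3*A^2 - 3*A^-2 - A^-6; d^4 = A^8 + 4*A^4 + 6 + 4*A^-4 + A^-8.
  A^6 * (d^4) = A^14 + 4*A^10 + 6*A^6 + 4*A^2 + A^-2
  A^4 * (6*d^3) = -6*A^10 - 18*A^6 - 18*A^2 - 6*A^-2
  A^2 * (15*d^2) = 15*A^6 + 30*A^2 + 15*A^-2
  A^0 * (18*d + 2*d^3) = -2*A^6 - 24*A^2 - 24*A^-2 - 2*A^-6
  A^-2 * (9 + 6*d^2) = 6*A^2 + 21*A^-2 + 6*A^-6
  A^-4 * (6*d) = -6*A^-2 - 6*A^-6
  A^-6 * (d^2) = A^-2 + 2*A^-6 + A^-10
Summing the groups: <K> = A^14 - 2*A^10 + A^6 - 2*A^2 + 2*A^-2 + A^-10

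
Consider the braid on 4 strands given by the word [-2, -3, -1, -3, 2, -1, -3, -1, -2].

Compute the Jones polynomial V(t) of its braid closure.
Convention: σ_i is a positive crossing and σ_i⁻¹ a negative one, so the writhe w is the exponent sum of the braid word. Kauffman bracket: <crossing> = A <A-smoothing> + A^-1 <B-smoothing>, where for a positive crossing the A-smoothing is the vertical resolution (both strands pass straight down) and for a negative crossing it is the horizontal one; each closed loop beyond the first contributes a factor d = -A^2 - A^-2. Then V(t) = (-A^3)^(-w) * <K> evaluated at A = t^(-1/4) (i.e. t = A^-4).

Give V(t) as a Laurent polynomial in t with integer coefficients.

t^-2 - 2*t^-3 + 5*t^-4 - 5*t^-5 + 6*t^-6 - 6*t^-7 + 4*t^-8 - 3*t^-9 + t^-10

Derivation:
Braid: s2^-1 s3^-1 s1^-1 s3^-1 s2 s1^-1 s3^-1 s1^-1 s2^-1 on 4 strands, 9 crossings.
Writhe w = (#positive) - (#negative) = 1 - 8 = -7.
State-sum expansion of <K>. There are 2^9 = 512 states.
For each crossing: s=0 is the vertical smoothing, s=1 horizontal. Crossing k contributes A^(sign_k * (1 - 2*s_k)); loop factor d = -A^2 - A^-2.
Tabulate the states by total A-exponent and number of loops L (A-exp: L × count):
  A^9: L=6 ×1
  A^7: L=5 ×9
  A^5: L=4 ×35, L=6 ×1
  A^3: L=3 ×74, L=5 ×10
  A^1: L=2 ×85, L=4 ×41
  A^-1: L=1 ×42, L=3 ×80, L=5 ×4
  A^-3: L=2 ×65, L=4 ×19
  A^-5: L=1 ×9, L=3 ×26, L=5 ×1
  A^-7: L=2 ×6, L=4 ×3
  A^-9: L=3 ×1
Each group contributes A^e * Σ count * d^(L-1):
Powers of d = -A^2 - A^-2: d^2 = A^4 + 2 + A^-4; d^3 = -A^6 - 3*A^2 - 3*A^-2 - A^-6; d^4 = A^8 + 4*A^4 + 6 + 4*A^-4 + A^-8; d^5 = -A^10 - 5*A^6 - 10*A^2 - 10*A^-2 - 5*A^-6 - A^-10.
  A^9 * (d^5) = -A^19 - 5*A^15 - 10*A^11 - 10*A^7 - 5*A^3 - A^-1
  A^7 * (9*d^4) = 9*A^15 + 36*A^11 + 54*A^7 + 36*A^3 + 9*A^-1
  A^5 * (35*d^3 + d^5) = -A^15 - 40*A^11 - 115*A^7 - 115*A^3 - 40*A^-1 - A^-5
  A^3 * (74*d^2 + 10*d^4) = 10*A^11 + 114*A^7 + 208*A^3 + 114*A^-1 + 10*A^-5
  A^1 * (85*d + 41*d^3) = -41*A^7 - 208*A^3 - 208*A^-1 - 41*A^-5
  A^-1 * (42 + 80*d^2 + 4*d^4) = 4*A^7 + 96*A^3 + 226*A^-1 + 96*A^-5 + 4*A^-9
  A^-3 * (65*d + 19*d^3) = -19*A^3 - 122*A^-1 - 122*A^-5 - 19*A^-9
  A^-5 * (9 + 26*d^2 + d^4) = A^3 + 30*A^-1 + 67*A^-5 + 30*A^-9 + A^-13
  A^-7 * (6*d + 3*d^3) = -3*A^-1 - 15*A^-5 - 15*A^-9 - 3*A^-13
  A^-9 * (d^2) = A^-5 + 2*A^-9 + A^-13
Summing the groups: <K> = -A^19 + 3*A^15 - 4*A^11 + 6*A^7 - 6*A^3 + 5*A^-1 - 5*A^-5 + 2*A^-9 - A^-13
Normalise by the writhe: (-A^3)^(-w) = (-A^3)^(7) = -A^21, so f(A) = -A^21 * <K> = A^40 - 3*A^36 + 4*A^32 - 6*A^28 + 6*A^24 - 5*A^20 + 5*A^16 - 2*A^12 + A^8.
Substitute A = t^(-1/4), i.e. A^e → t^(-e/4): V(t) = t^-2 - 2*t^-3 + 5*t^-4 - 5*t^-5 + 6*t^-6 - 6*t^-7 + 4*t^-8 - 3*t^-9 + t^-10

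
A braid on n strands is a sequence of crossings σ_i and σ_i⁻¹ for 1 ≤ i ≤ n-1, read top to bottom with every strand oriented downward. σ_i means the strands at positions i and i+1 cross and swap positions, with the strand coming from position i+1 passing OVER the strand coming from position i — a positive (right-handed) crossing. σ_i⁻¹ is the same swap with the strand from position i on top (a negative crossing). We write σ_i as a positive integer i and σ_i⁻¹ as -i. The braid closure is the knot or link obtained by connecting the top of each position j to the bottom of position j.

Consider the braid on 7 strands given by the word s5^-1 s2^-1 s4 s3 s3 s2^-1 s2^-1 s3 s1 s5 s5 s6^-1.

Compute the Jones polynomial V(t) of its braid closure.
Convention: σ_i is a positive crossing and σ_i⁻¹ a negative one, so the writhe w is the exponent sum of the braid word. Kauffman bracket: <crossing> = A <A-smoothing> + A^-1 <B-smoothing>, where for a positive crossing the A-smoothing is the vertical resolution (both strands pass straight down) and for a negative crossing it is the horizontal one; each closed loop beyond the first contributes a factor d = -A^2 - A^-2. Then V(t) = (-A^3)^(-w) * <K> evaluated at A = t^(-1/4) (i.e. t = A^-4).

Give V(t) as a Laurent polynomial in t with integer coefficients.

The presented braid s5^-1 s2^-1 s4 s3 s3 s2^-1 s2^-1 s3 s1 s5 s5 s6^-1 on 7 strands reduces by inverse Markov moves (closure unchanged at each step):
  Destabilize: the word has the form β·s6^-1 where s6^-1 occurs only as the final letter (β ∈ B_6); drop it and the last strand → 6 strands.
  Deconjugate: the word is γ·β·γ⁻¹ with γ = s5^-1 (prefix) and γ⁻¹ = s5 (suffix); strip both.
  Destabilize: the word has the form β·s5 where s5 occurs only as the final letter (β ∈ B_5); drop it and the last strand → 5 strands.
Reduced to β = s2^-1 s4 s3 s3 s2^-1 s2^-1 s3 s1 on 5 strands, 8 crossings.
Compute on β:
Braid: s2^-1 s4 s3 s3 s2^-1 s2^-1 s3 s1 on 5 strands, 8 crossings.
Writhe w = (#positive) - (#negative) = 5 - 3 = 2.
Computing the Kauffman bracket via state sum. There are 2^8 = 256 states.
Smooth each crossing (0=||, 1=⌣⌢); contribution A^(Σ sign_k(1-2s_k)) * d^(L-1).
Tabulate the states by total A-exponent and number of loops L (A-exp: L × count):
  A^8: L=6 ×1
  A^6: L=5 ×8
  A^4: L=4 ×27, L=6 ×1
  A^2: L=3 ×47, L=5 ×9
  A^0: L=2 ×40, L=4 ×29, L=6 ×1
  A^-2: L=1 ×13, L=3 ×35, L=5 ×8
  A^-4: L=2 ×14, L=4 ×13, L=6 ×1
  A^-6: L=3 ×6, L=5 ×2
  A^-8: L=4 ×1
Each group contributes A^e * Σ count * d^(L-1):
Powers of d = -A^2 - A^-2: d^2 = A^4 + 2 + A^-4; d^3 = -A^6 - 3*A^2 - 3*A^-2 - A^-6; d^4 = A^8 + 4*A^4 + 6 + 4*A^-4 + A^-8; d^5 = -A^10 - 5*A^6 - 10*A^2 - 10*A^-2 - 5*A^-6 - A^-10.
  A^8 * (d^5) = -A^18 - 5*A^14 - 10*A^10 - 10*A^6 - 5*A^2 - A^-2
  A^6 * (8*d^4) = 8*A^14 + 32*A^10 + 48*A^6 + 32*A^2 + 8*A^-2
  A^4 * (27*d^3 + d^5) = -A^14 - 32*A^10 - 91*A^6 - 91*A^2 - 32*A^-2 - A^-6
  A^2 * (47*d^2 + 9*d^4) = 9*A^10 + 83*A^6 + 148*A^2 + 83*A^-2 + 9*A^-6
  A^0 * (40*d + 29*d^3 + d^5) = -A^10 - 34*A^6 - 137*A^2 - 137*A^-2 - 34*A^-6 - A^-10
  A^-2 * (13 + 35*d^2 + 8*d^4) = 8*A^6 + 67*A^2 + 131*A^-2 + 67*A^-6 + 8*A^-10
  A^-4 * (14*d + 13*d^3 + d^5) = -A^6 - 18*A^2 - 63*A^-2 - 63*A^-6 - 18*A^-10 - A^-14
  A^-6 * (6*d^2 + 2*d^4) = 2*A^2 + 14*A^-2 + 24*A^-6 + 14*A^-10 + 2*A^-14
  A^-8 * (d^3) = -A^-2 - 3*A^-6 - 3*A^-10 - A^-14
Summing the groups: <K> = -A^18 + 2*A^14 - 2*A^10 + 3*A^6 - 2*A^2 + 2*A^-2 - A^-6
Normalise by the writhe: (-A^3)^(-w) = (-A^3)^(-2) = A^-6, so f(A) = A^-6 * <K> = -A^12 + 2*A^8 - 2*A^4 + 3 - 2*A^-4 + 2*A^-8 - A^-12.
Substitute A = t^(-1/4), i.e. A^e → t^(-e/4): V(t) = -t^3 + 2*t^2 - 2*t + 3 - 2*t^-1 + 2*t^-2 - t^-3

Answer: -t^3 + 2*t^2 - 2*t + 3 - 2*t^-1 + 2*t^-2 - t^-3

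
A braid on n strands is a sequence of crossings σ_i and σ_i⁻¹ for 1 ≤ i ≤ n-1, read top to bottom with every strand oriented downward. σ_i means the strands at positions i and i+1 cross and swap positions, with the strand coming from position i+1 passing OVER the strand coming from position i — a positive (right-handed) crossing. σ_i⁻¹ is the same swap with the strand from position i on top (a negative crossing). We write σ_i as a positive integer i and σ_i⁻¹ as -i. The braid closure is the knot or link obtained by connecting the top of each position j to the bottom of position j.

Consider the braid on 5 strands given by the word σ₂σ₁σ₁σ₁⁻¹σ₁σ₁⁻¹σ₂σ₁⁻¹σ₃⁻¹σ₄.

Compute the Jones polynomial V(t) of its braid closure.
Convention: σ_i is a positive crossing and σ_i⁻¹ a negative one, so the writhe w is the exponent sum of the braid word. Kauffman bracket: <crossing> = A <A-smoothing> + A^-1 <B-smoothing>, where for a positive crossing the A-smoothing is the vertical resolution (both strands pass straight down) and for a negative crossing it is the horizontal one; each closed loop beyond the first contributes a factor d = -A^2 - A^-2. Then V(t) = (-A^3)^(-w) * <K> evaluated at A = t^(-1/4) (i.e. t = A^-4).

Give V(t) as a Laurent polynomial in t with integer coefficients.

1

Derivation:
The presented braid s2 s1 s1 s1^-1 s1 s1^-1 s2 s1^-1 s3^-1 s4 on 5 strands reduces by inverse Markov moves (closure unchanged at each step):
  Destabilize: the word has the form β·s4 where s4 occurs only as the final letter (β ∈ B_4); drop it and the last strand → 4 strands.
  Destabilize: the word has the form β·s3^-1 where s3^-1 occurs only as the final letter (β ∈ B_3); drop it and the last strand → 3 strands.
Reduced to β = s2 s1 s1 s1^-1 s1 s1^-1 s2 s1^-1 on 3 strands, 8 crossings.
Compute on β:
First cancel adjacent σ_i σ_i⁻¹ pairs (Reidemeister II — same braid, same closure): s2 s1 s1 s1^-1 s1 s1^-1 s2 s1^-1 → s2 s1 s2 s1^-1.
Braid: s2 s1 s2 s1^-1 on 3 strands, 4 crossings.
Writhe w = (#positive) - (#negative) = 3 - 1 = 2.
Computing the Kauffman bracket via state sum. There are 2^4 = 16 states.
Each crossing splits two ways (0=vertical, 1=horizontal). The state's weight is A^(#A-smoothings - #B-smoothings) * d^(loops - 1).
  state 0000: A-exp=+2, loops=3, term = A^2 * d^2
  state 0001: A-exp=+4, loops=2, term = A^4 * d^1
  state 0010: A-exp=+0, loops=2, term = A^0 * d^1
  state 0011: A-exp=+2, loops=1, term = A^2 * d^0
  state 0100: A-exp=+0, loops=2, term = A^0 * d^1
  state 0101: A-exp=+2, loops=3, term = A^2 * d^2
  state 0110: A-exp=-2, loops=1, term = A^-2 * d^0
  state 0111: A-exp=+0, loops=2, term = A^0 * d^1
  state 1000: A-exp=+0, loops=2, term = A^0 * d^1
  state 1001: A-exp=+2, loops=1, term = A^2 * d^0
  state 1010: A-exp=-2, loops=3, term = A^-2 * d^2
  state 1011: A-exp=+0, loops=2, term = A^0 * d^1
  state 1100: A-exp=-2, loops=1, term = A^-2 * d^0
  state 1101: A-exp=+0, loops=2, term = A^0 * d^1
  state 1110: A-exp=-4, loops=2, term = A^-4 * d^1
  state 1111: A-exp=-2, loops=1, term = A^-2 * d^0
Collect the terms by A-exponent (count of states per loop number):
Powers of d = -A^2 - A^-2: d^2 = A^4 + 2 + A^-4.
  A^4 * (d) = -A^6 - A^2
  A^2 * (2 + 2*d^2) = 2*A^6 + 6*A^2 + 2*A^-2
  A^0 * (6*d) = -6*A^2 - 6*A^-2
  A^-2 * (3 + d^2) = A^2 + 5*A^-2 + A^-6
  A^-4 * (d) = -A^-2 - A^-6
Summing the groups: <K> = A^6
Normalise by the writhe: (-A^3)^(-w) = (-A^3)^(-2) = A^-6, so f(A) = A^-6 * <K> = 1.
Substitute A = t^(-1/4), i.e. A^e → t^(-e/4): V(t) = 1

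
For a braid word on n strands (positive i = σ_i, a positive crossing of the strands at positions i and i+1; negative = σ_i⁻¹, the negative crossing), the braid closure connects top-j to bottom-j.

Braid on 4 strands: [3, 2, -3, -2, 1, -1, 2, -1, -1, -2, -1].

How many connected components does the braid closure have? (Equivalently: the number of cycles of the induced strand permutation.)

1

Derivation:
Track the strand permutation on 4 strands, starting from identity.
  step 1: s3 swaps positions 3,4 -> [1 2 4 3]
  step 2: s2 swaps positions 2,3 -> [1 4 2 3]
  step 3: s3^-1 swaps positions 3,4 -> [1 4 3 2]
  step 4: s2^-1 swaps positions 2,3 -> [1 3 4 2]
  step 5: s1 swaps positions 1,2 -> [3 1 4 2]
  step 6: s1^-1 swaps positions 1,2 -> [1 3 4 2]
  step 7: s2 swaps positions 2,3 -> [1 4 3 2]
  step 8: s1^-1 swaps positions 1,2 -> [4 1 3 2]
  step 9: s1^-1 swaps positions 1,2 -> [1 4 3 2]
  step 10: s2^-1 swaps positions 2,3 -> [1 3 4 2]
  step 11: s1^-1 swaps positions 1,2 -> [3 1 4 2]
Final permutation (position -> original strand): [3 1 4 2]
Closure components = cycle count of this permutation = 1.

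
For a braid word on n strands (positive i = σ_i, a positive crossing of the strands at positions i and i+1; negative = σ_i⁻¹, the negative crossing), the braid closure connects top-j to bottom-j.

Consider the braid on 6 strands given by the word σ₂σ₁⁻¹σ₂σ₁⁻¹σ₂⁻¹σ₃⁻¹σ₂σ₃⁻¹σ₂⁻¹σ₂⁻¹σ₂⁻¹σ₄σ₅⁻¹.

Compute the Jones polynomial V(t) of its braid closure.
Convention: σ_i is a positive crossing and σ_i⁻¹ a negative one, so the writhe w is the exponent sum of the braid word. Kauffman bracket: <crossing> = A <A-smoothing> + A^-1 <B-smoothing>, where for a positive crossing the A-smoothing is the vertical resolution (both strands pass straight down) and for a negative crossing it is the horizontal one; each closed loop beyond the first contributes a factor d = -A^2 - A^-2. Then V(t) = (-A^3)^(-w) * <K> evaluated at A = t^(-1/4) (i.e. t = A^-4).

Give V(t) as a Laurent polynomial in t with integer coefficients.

The presented braid s2 s1^-1 s2 s1^-1 s2^-1 s3^-1 s2 s3^-1 s2^-1 s2^-1 s2^-1 s4 s5^-1 on 6 strands reduces by inverse Markov moves (closure unchanged at each step):
  Destabilize: the word has the form β·s5^-1 where s5^-1 occurs only as the final letter (β ∈ B_5); drop it and the last strand → 5 strands.
  Destabilize: the word has the form β·s4 where s4 occurs only as the final letter (β ∈ B_4); drop it and the last strand → 4 strands.
  Deconjugate: the word is γ·β·γ⁻¹ with γ = s2 (prefix) and γ⁻¹ = s2^-1 (suffix); strip both.
Reduced to β = s1^-1 s2 s1^-1 s2^-1 s3^-1 s2 s3^-1 s2^-1 s2^-1 on 4 strands, 9 crossings.
Compute on β:
Braid: s1^-1 s2 s1^-1 s2^-1 s3^-1 s2 s3^-1 s2^-1 s2^-1 on 4 strands, 9 crossings.
Writhe w = (#positive) - (#negative) = 2 - 7 = -5.
State-sum expansion of <K>. There are 2^9 = 512 states.
Each crossing splits two ways (0=vertical, 1=horizontal). The state's weight is A^(#A-smoothings - #B-smoothings) * d^(loops - 1).
Tabulate the states by total A-exponent and number of loops L (A-exp: L × count):
  A^9: L=5 ×1
  A^7: L=4 ×9
  A^5: L=3 ×30, L=5 ×6
  A^3: L=2 ×45, L=4 ×37, L=6 ×2
  A^1: L=1 ×27, L=3 ×78, L=5 ×21
  A^-1: L=2 ×67, L=4 ×53, L=6 ×6
  A^-3: L=1 ×12, L=3 ×53, L=5 ×18, L=7 ×1
  A^-5: L=2 ×14, L=4 ×19, L=6 ×3
  A^-7: L=3 ×6, L=5 ×3
  A^-9: L=4 ×1
Each group contributes A^e * Σ count * d^(L-1):
Powers of d = -A^2 - A^-2: d^2 = A^4 + 2 + A^-4; d^3 = -A^6 - 3*A^2 - 3*A^-2 - A^-6; d^4 = A^8 + 4*A^4 + 6 + 4*A^-4 + A^-8; d^5 = -A^10 - 5*A^6 - 10*A^2 - 10*A^-2 - 5*A^-6 - A^-10; d^6 = A^12 + 6*A^8 + 15*A^4 + 20 + 15*A^-4 + 6*A^-8 + A^-12.
  A^9 * (d^4) = A^17 + 4*A^13 + 6*A^9 + 4*A^5 + A
  A^7 * (9*d^3) = -9*A^13 - 27*A^9 - 27*A^5 - 9*A
  A^5 * (30*d^2 + 6*d^4) = 6*A^13 + 54*A^9 + 96*A^5 + 54*A + 6*A^-3
  A^3 * (45*d + 37*d^3 + 2*d^5) = -2*A^13 - 47*A^9 - 176*A^5 - 176*A - 47*A^-3 - 2*A^-7
  A^1 * (27 + 78*d^2 + 21*d^4) = 21*A^9 + 162*A^5 + 309*A + 162*A^-3 + 21*A^-7
  A^-1 * (67*d + 53*d^3 + 6*d^5) = -6*A^9 - 83*A^5 - 286*A - 286*A^-3 - 83*A^-7 - 6*A^-11
  A^-3 * (12 + 53*d^2 + 18*d^4 + d^6) = A^9 + 24*A^5 + 140*A + 246*A^-3 + 140*A^-7 + 24*A^-11 + A^-15
  A^-5 * (14*d + 19*d^3 + 3*d^5) = -3*A^5 - 34*A - 101*A^-3 - 101*A^-7 - 34*A^-11 - 3*A^-15
  A^-7 * (6*d^2 + 3*d^4) = 3*A + 18*A^-3 + 30*A^-7 + 18*A^-11 + 3*A^-15
  A^-9 * (d^3) = -A^-3 - 3*A^-7 - 3*A^-11 - A^-15
Summing the groups: <K> = A^17 - A^13 + 2*A^9 - 3*A^5 + 2*A - 3*A^-3 + 2*A^-7 - A^-11
Normalise by the writhe: (-A^3)^(-w) = (-A^3)^(5) = -A^15, so f(A) = -A^15 * <K> = -A^32 + A^28 - 2*A^24 + 3*A^20 - 2*A^16 + 3*A^12 - 2*A^8 + A^4.
Substitute A = t^(-1/4), i.e. A^e → t^(-e/4): V(t) = t^-1 - 2*t^-2 + 3*t^-3 - 2*t^-4 + 3*t^-5 - 2*t^-6 + t^-7 - t^-8

Answer: t^-1 - 2*t^-2 + 3*t^-3 - 2*t^-4 + 3*t^-5 - 2*t^-6 + t^-7 - t^-8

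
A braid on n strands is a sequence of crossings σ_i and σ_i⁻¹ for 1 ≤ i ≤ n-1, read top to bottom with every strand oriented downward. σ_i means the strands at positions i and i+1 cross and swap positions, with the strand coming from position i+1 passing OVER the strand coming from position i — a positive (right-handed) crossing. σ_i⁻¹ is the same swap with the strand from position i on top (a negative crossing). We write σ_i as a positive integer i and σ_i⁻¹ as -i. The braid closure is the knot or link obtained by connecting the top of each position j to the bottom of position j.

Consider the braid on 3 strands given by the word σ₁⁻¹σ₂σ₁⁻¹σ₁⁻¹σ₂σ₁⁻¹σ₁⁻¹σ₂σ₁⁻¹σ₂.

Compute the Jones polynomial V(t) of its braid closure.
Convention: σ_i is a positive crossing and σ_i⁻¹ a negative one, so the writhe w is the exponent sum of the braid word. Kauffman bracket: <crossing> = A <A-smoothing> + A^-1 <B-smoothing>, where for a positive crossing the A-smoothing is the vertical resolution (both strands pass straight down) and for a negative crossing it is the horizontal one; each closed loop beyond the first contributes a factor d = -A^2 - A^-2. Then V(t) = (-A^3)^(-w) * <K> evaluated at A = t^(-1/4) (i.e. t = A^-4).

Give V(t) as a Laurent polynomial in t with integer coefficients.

t^3 - 4*t^2 + 8*t - 11 + 15*t^-1 - 16*t^-2 + 15*t^-3 - 12*t^-4 + 8*t^-5 - 4*t^-6 + t^-7

Derivation:
Braid: s1^-1 s2 s1^-1 s1^-1 s2 s1^-1 s1^-1 s2 s1^-1 s2 on 3 strands, 10 crossings.
Writhe w = (#positive) - (#negative) = 4 - 6 = -2.
Enumerate smoothing states for the bracket polynomial. There are 2^10 = 1024 states.
For each crossing: s=0 is the vertical smoothing, s=1 horizontal. Crossing k contributes A^(sign_k * (1 - 2*s_k)); loop factor d = -A^2 - A^-2.
Tabulate the states by total A-exponent and number of loops L (A-exp: L × count):
  A^10: L=7 ×1
  A^8: L=6 ×10
  A^6: L=5 ×45
  A^4: L=4 ×118, L=6 ×2
  A^2: L=3 ×193, L=5 ×17
  A^0: L=2 ×192, L=4 ×59, L=6 ×1
  A^-2: L=1 ×95, L=3 ×108, L=5 ×7
  A^-4: L=2 ×95, L=4 ×25
  A^-6: L=3 ×43, L=5 ×2
  A^-8: L=4 ×10
  A^-10: L=5 ×1
Each group contributes A^e * Σ count * d^(L-1):
Powers of d = -A^2 - A^-2: d^2 = A^4 + 2 + A^-4; d^3 = -A^6 - 3*A^2 - 3*A^-2 - A^-6; d^4 = A^8 + 4*A^4 + 6 + 4*A^-4 + A^-8; d^5 = -A^10 - 5*A^6 - 10*A^2 - 10*A^-2 - 5*A^-6 - A^-10; d^6 = A^12 + 6*A^8 + 15*A^4 + 20 + 15*A^-4 + 6*A^-8 + A^-12.
  A^10 * (d^6) = A^22 + 6*A^18 + 15*A^14 + 20*A^10 + 15*A^6 + 6*A^2 + A^-2
  A^8 * (10*d^5) = -10*A^18 - 50*A^14 - 100*A^10 - 100*A^6 - 50*A^2 - 10*A^-2
  A^6 * (45*d^4) = 45*A^14 + 180*A^10 + 270*A^6 + 180*A^2 + 45*A^-2
  A^4 * (118*d^3 + 2*d^5) = -2*A^14 - 128*A^10 - 374*A^6 - 374*A^2 - 128*A^-2 - 2*A^-6
  A^2 * (193*d^2 + 17*d^4) = 17*A^10 + 261*A^6 + 488*A^2 + 261*A^-2 + 17*A^-6
  A^0 * (192*d + 59*d^3 + d^5) = -A^10 - 64*A^6 - 379*A^2 - 379*A^-2 - 64*A^-6 - A^-10
  A^-2 * (95 + 108*d^2 + 7*d^4) = 7*A^6 + 136*A^2 + 353*A^-2 + 136*A^-6 + 7*A^-10
  A^-4 * (95*d + 25*d^3) = -25*A^2 - 170*A^-2 - 170*A^-6 - 25*A^-10
  A^-6 * (43*d^2 + 2*d^4) = 2*A^2 + 51*A^-2 + 98*A^-6 + 51*A^-10 + 2*A^-14
  A^-8 * (10*d^3) = -10*A^-2 - 30*A^-6 - 30*A^-10 - 10*A^-14
  A^-10 * (d^4) = A^-2 + 4*A^-6 + 6*A^-10 + 4*A^-14 + A^-18
Summing the groups: <K> = A^22 - 4*A^18 + 8*A^14 - 12*A^10 + 15*A^6 - 16*A^2 + 15*A^-2 - 11*A^-6 + 8*A^-10 - 4*A^-14 + A^-18
Normalise by the writhe: (-A^3)^(-w) = (-A^3)^(2) = A^6, so f(A) = A^6 * <K> = A^28 - 4*A^24 + 8*A^20 - 12*A^16 + 15*A^12 - 16*A^8 + 15*A^4 - 11 + 8*A^-4 - 4*A^-8 + A^-12.
Substitute A = t^(-1/4), i.e. A^e → t^(-e/4): V(t) = t^3 - 4*t^2 + 8*t - 11 + 15*t^-1 - 16*t^-2 + 15*t^-3 - 12*t^-4 + 8*t^-5 - 4*t^-6 + t^-7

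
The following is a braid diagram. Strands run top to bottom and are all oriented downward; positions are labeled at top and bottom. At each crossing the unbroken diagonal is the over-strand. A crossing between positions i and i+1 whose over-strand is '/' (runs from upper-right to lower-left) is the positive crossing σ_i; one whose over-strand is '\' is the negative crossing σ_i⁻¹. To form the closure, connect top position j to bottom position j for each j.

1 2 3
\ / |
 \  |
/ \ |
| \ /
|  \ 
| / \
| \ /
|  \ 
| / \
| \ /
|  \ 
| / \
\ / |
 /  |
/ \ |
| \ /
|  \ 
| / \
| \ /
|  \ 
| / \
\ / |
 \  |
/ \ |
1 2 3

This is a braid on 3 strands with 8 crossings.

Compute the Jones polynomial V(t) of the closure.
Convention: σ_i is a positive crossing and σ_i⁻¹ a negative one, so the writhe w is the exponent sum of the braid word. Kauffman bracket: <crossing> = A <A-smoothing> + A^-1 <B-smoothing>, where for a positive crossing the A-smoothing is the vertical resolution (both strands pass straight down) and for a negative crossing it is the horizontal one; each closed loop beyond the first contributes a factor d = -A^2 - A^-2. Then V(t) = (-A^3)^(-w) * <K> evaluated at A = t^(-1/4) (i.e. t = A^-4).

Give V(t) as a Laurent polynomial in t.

t^-2 - t^-3 + 3*t^-4 - 3*t^-5 + 3*t^-6 - 3*t^-7 + 2*t^-8 - t^-9

Derivation:
Reading the diagram top to bottom ('/'-over between positions i,i+1 = s_i, '\'-over = s_i^-1): braid word = s1^-1 s2^-1 s2^-1 s2^-1 s1 s2^-1 s2^-1 s1^-1.
Braid: s1^-1 s2^-1 s2^-1 s2^-1 s1 s2^-1 s2^-1 s1^-1 on 3 strands, 8 crossings.
Writhe w = (#positive) - (#negative) = 1 - 7 = -6.
Enumerate smoothing states for the bracket polynomial. There are 2^8 = 256 states.
Smooth each crossing (0=||, 1=⌣⌢); contribution A^(Σ sign_k(1-2s_k)) * d^(L-1).
Tabulate the states by total A-exponent and number of loops L (A-exp: L × count):
  A^8: L=6 ×1
  A^6: L=5 ×8
  A^4: L=4 ×27, L=6 ×1
  A^2: L=3 ×49, L=5 ×7
  A^0: L=2 ×49, L=4 ×21
  A^-2: L=1 ×22, L=3 ×34
  A^-4: L=2 ×27, L=4 ×1
  A^-6: L=1 ×5, L=3 ×3
  A^-8: L=2 ×1
Each group contributes A^e * Σ count * d^(L-1):
Powers of d = -A^2 - A^-2: d^2 = A^4 + 2 + A^-4; d^3 = -A^6 - 3*A^2 - 3*A^-2 - A^-6; d^4 = A^8 + 4*A^4 + 6 + 4*A^-4 + A^-8; d^5 = -A^10 - 5*A^6 - 10*A^2 - 10*A^-2 - 5*A^-6 - A^-10.
  A^8 * (d^5) = -A^18 - 5*A^14 - 10*A^10 - 10*A^6 - 5*A^2 - A^-2
  A^6 * (8*d^4) = 8*A^14 + 32*A^10 + 48*A^6 + 32*A^2 + 8*A^-2
  A^4 * (27*d^3 + d^5) = -A^14 - 32*A^10 - 91*A^6 - 91*A^2 - 32*A^-2 - A^-6
  A^2 * (49*d^2 + 7*d^4) = 7*A^10 + 77*A^6 + 140*A^2 + 77*A^-2 + 7*A^-6
  A^0 * (49*d + 21*d^3) = -21*A^6 - 112*A^2 - 112*A^-2 - 21*A^-6
  A^-2 * (22 + 34*d^2) = 34*A^2 + 90*A^-2 + 34*A^-6
  A^-4 * (27*d + d^3) = -A^2 - 30*A^-2 - 30*A^-6 - A^-10
  A^-6 * (5 + 3*d^2) = 3*A^-2 + 11*A^-6 + 3*A^-10
  A^-8 * (d) = -A^-6 - A^-10
Summing the groups: <K> = -A^18 + 2*A^14 - 3*A^10 + 3*A^6 - 3*A^2 + 3*A^-2 - A^-6 + A^-10
Normalise by the writhe: (-A^3)^(-w) = (-A^3)^(6) = A^18, so f(A) = A^18 * <K> = -A^36 + 2*A^32 - 3*A^28 + 3*A^24 - 3*A^20 + 3*A^16 - A^12 + A^8.
Substitute A = t^(-1/4), i.e. A^e → t^(-e/4): V(t) = t^-2 - t^-3 + 3*t^-4 - 3*t^-5 + 3*t^-6 - 3*t^-7 + 2*t^-8 - t^-9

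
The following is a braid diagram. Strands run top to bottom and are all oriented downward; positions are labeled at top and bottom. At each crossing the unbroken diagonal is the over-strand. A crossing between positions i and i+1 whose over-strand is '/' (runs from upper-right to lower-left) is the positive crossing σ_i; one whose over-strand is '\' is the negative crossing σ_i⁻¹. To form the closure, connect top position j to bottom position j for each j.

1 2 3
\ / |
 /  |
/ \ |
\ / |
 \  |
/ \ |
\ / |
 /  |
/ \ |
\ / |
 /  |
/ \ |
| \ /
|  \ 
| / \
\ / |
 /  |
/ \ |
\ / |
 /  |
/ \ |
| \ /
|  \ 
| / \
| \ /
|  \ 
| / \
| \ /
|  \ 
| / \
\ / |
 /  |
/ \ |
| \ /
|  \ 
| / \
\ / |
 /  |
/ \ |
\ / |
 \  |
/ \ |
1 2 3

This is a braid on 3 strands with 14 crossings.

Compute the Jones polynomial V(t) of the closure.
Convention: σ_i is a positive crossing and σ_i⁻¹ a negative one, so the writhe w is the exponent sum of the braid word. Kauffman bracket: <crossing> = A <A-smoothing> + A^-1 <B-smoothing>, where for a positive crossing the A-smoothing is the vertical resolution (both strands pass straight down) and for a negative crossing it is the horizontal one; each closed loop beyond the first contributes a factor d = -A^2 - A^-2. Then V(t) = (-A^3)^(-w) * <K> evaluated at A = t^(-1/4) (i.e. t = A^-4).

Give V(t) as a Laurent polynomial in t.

Reading the diagram top to bottom ('/'-over between positions i,i+1 = s_i, '\'-over = s_i^-1): braid word = s1 s1^-1 s1 s1 s2^-1 s1 s1 s2^-1 s2^-1 s2^-1 s1 s2^-1 s1 s1^-1.
The presented braid s1 s1^-1 s1 s1 s2^-1 s1 s1 s2^-1 s2^-1 s2^-1 s1 s2^-1 s1 s1^-1 on 3 strands reduces by inverse Markov moves (closure unchanged at each step):
  Deconjugate: the word is γ·β·γ⁻¹ with γ = s1 (prefix) and γ⁻¹ = s1^-1 (suffix); strip both.
  Deconjugate: the word is γ·β·γ⁻¹ with γ = s1^-1 (prefix) and γ⁻¹ = s1 (suffix); strip both.
Reduced to β = s1 s1 s2^-1 s1 s1 s2^-1 s2^-1 s2^-1 s1 s2^-1 on 3 strands, 10 crossings.
Compute on β:
Braid: s1 s1 s2^-1 s1 s1 s2^-1 s2^-1 s2^-1 s1 s2^-1 on 3 strands, 10 crossings.
Writhe w = (#positive) - (#negative) = 5 - 5 = 0.
State-sum expansion of <K>. There are 2^10 = 1024 states.
Smooth each crossing (0=||, 1=⌣⌢); contribution A^(Σ sign_k(1-2s_k)) * d^(L-1).
Tabulate the states by total A-exponent and number of loops L (A-exp: L × count):
  A^10: L=6 ×1
  A^8: L=5 ×10
  A^6: L=4 ×43, L=6 ×2
  A^4: L=3 ×98, L=5 ×22
  A^2: L=2 ×121, L=4 ×83, L=6 ×6
  A^0: L=1 ×73, L=3 ×140, L=5 ×38, L=7 ×1
  A^-2: L=2 ×121, L=4 ×79, L=6 ×10
  A^-4: L=3 ×95, L=5 ×24, L=7 ×1
  A^-6: L=4 ×42, L=6 ×3
  A^-8: L=5 ×10
  A^-10: L=6 ×1
Each group contributes A^e * Σ count * d^(L-1):
Powers of d = -A^2 - A^-2: d^2 = A^4 + 2 + A^-4; d^3 = -A^6 - 3*A^2 - 3*A^-2 - A^-6; d^4 = A^8 + 4*A^4 + 6 + 4*A^-4 + A^-8; d^5 = -A^10 - 5*A^6 - 10*A^2 - 10*A^-2 - 5*A^-6 - A^-10; d^6 = A^12 + 6*A^8 + 15*A^4 + 20 + 15*A^-4 + 6*A^-8 + A^-12.
  A^10 * (d^5) = -A^20 - 5*A^16 - 10*A^12 - 10*A^8 - 5*A^4 - 1
  A^8 * (10*d^4) = 10*A^16 + 40*A^12 + 60*A^8 + 40*A^4 + 10
  A^6 * (43*d^3 + 2*d^5) = -2*A^16 - 53*A^12 - 149*A^8 - 149*A^4 - 53 - 2*A^-4
  A^4 * (98*d^2 + 22*d^4) = 22*A^12 + 186*A^8 + 328*A^4 + 186 + 22*A^-4
  A^2 * (121*d + 83*d^3 + 6*d^5) = -6*A^12 - 113*A^8 - 430*A^4 - 430 - 113*A^-4 - 6*A^-8
  A^0 * (73 + 140*d^2 + 38*d^4 + d^6) = A^12 + 44*A^8 + 307*A^4 + 601 + 307*A^-4 + 44*A^-8 + A^-12
  A^-2 * (121*d + 79*d^3 + 10*d^5) = -10*A^8 - 129*A^4 - 458 - 458*A^-4 - 129*A^-8 - 10*A^-12
  A^-4 * (95*d^2 + 24*d^4 + d^6) = A^8 + 30*A^4 + 206 + 354*A^-4 + 206*A^-8 + 30*A^-12 + A^-16
  A^-6 * (42*d^3 + 3*d^5) = -3*A^4 - 57 - 156*A^-4 - 156*A^-8 - 57*A^-12 - 3*A^-16
  A^-8 * (10*d^4) = 10 + 40*A^-4 + 60*A^-8 + 40*A^-12 + 10*A^-16
  A^-10 * (d^5) = -1 - 5*A^-4 - 10*A^-8 - 10*A^-12 - 5*A^-16 - A^-20
Summing the groups: <K> = -A^20 + 3*A^16 - 6*A^12 + 9*A^8 - 11*A^4 + 13 - 11*A^-4 + 9*A^-8 - 6*A^-12 + 3*A^-16 - A^-20
Normalise by the writhe: (-A^3)^(-w) = (-A^3)^(0) = 1, so f(A) = 1 * <K> = -A^20 + 3*A^16 - 6*A^12 + 9*A^8 - 11*A^4 + 13 - 11*A^-4 + 9*A^-8 - 6*A^-12 + 3*A^-16 - A^-20.
Substitute A = t^(-1/4), i.e. A^e → t^(-e/4): V(t) = -t^5 + 3*t^4 - 6*t^3 + 9*t^2 - 11*t + 13 - 11*t^-1 + 9*t^-2 - 6*t^-3 + 3*t^-4 - t^-5

Answer: -t^5 + 3*t^4 - 6*t^3 + 9*t^2 - 11*t + 13 - 11*t^-1 + 9*t^-2 - 6*t^-3 + 3*t^-4 - t^-5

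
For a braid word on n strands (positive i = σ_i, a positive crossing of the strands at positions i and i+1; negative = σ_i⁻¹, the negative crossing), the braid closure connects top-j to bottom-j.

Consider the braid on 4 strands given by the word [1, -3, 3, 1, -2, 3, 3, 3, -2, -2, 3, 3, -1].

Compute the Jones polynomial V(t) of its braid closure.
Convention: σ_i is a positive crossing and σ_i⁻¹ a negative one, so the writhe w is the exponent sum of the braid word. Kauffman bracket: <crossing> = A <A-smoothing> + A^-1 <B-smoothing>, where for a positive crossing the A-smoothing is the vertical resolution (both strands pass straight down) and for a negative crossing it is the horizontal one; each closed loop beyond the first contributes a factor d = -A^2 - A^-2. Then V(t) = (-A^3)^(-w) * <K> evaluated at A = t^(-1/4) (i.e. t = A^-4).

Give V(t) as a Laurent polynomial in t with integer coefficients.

-t^6 + 2*t^5 - 4*t^4 + 5*t^3 - 4*t^2 + 5*t - 3 + 2*t^-1 - t^-2

Derivation:
The presented braid s1 s3^-1 s3 s1 s2^-1 s3 s3 s3 s2^-1 s2^-1 s3 s3 s1^-1 on 4 strands reduces by inverse Markov moves (closure unchanged at each step):
  Deconjugate: the word is γ·β·γ⁻¹ with γ = s1 s3^-1 (prefix) and γ⁻¹ = s3 s1^-1 (suffix); strip both.
Reduced to β = s3 s1 s2^-1 s3 s3 s3 s2^-1 s2^-1 s3 on 4 strands, 9 crossings.
Compute on β:
Braid: s3 s1 s2^-1 s3 s3 s3 s2^-1 s2^-1 s3 on 4 strands, 9 crossings.
Writhe w = (#positive) - (#negative) = 6 - 3 = 3.
Enumerate smoothing states for the bracket polynomial. There are 2^9 = 512 states.
For each crossing: s=0 is the vertical smoothing, s=1 horizontal. Crossing k contributes A^(sign_k * (1 - 2*s_k)); loop factor d = -A^2 - A^-2.
Tabulate the states by total A-exponent and number of loops L (A-exp: L × count):
  A^9: L=5 ×1
  A^7: L=4 ×9
  A^5: L=3 ×32, L=5 ×4
  A^3: L=2 ×51, L=4 ×32, L=6 ×1
  A^1: L=1 ×27, L=3 ×81, L=5 ×18
  A^-1: L=2 ×53, L=4 ×67, L=6 ×6
  A^-3: L=3 ×50, L=5 ×33, L=7 ×1
  A^-5: L=4 ×27, L=6 ×9
  A^-7: L=5 ×8, L=7 ×1
  A^-9: L=6 ×1
Each group contributes A^e * Σ count * d^(L-1):
Powers of d = -A^2 - A^-2: d^2 = A^4 + 2 + A^-4; d^3 = -A^6 - 3*A^2 - 3*A^-2 - A^-6; d^4 = A^8 + 4*A^4 + 6 + 4*A^-4 + A^-8; d^5 = -A^10 - 5*A^6 - 10*A^2 - 10*A^-2 - 5*A^-6 - A^-10; d^6 = A^12 + 6*A^8 + 15*A^4 + 20 + 15*A^-4 + 6*A^-8 + A^-12.
  A^9 * (d^4) = A^17 + 4*A^13 + 6*A^9 + 4*A^5 + A
  A^7 * (9*d^3) = -9*A^13 - 27*A^9 - 27*A^5 - 9*A
  A^5 * (32*d^2 + 4*d^4) = 4*A^13 + 48*A^9 + 88*A^5 + 48*A + 4*A^-3
  A^3 * (51*d + 32*d^3 + d^5) = -A^13 - 37*A^9 - 157*A^5 - 157*A - 37*A^-3 - A^-7
  A^1 * (27 + 81*d^2 + 18*d^4) = 18*A^9 + 153*A^5 + 297*A + 153*A^-3 + 18*A^-7
  A^-1 * (53*d + 67*d^3 + 6*d^5) = -6*A^9 - 97*A^5 - 314*A - 314*A^-3 - 97*A^-7 - 6*A^-11
  A^-3 * (50*d^2 + 33*d^4 + d^6) = A^9 + 39*A^5 + 197*A + 318*A^-3 + 197*A^-7 + 39*A^-11 + A^-15
  A^-5 * (27*d^3 + 9*d^5) = -9*A^5 - 72*A - 171*A^-3 - 171*A^-7 - 72*A^-11 - 9*A^-15
  A^-7 * (8*d^4 + d^6) = A^5 + 14*A + 47*A^-3 + 68*A^-7 + 47*A^-11 + 14*A^-15 + A^-19
  A^-9 * (d^5) = -A - 5*A^-3 - 10*A^-7 - 10*A^-11 - 5*A^-15 - A^-19
Summing the groups: <K> = A^17 - 2*A^13 + 3*A^9 - 5*A^5 + 4*A - 5*A^-3 + 4*A^-7 - 2*A^-11 + A^-15
Normalise by the writhe: (-A^3)^(-w) = (-A^3)^(-3) = -A^-9, so f(A) = -A^-9 * <K> = -A^8 + 2*A^4 - 3 + 5*A^-4 - 4*A^-8 + 5*A^-12 - 4*A^-16 + 2*A^-20 - A^-24.
Substitute A = t^(-1/4), i.e. A^e → t^(-e/4): V(t) = -t^6 + 2*t^5 - 4*t^4 + 5*t^3 - 4*t^2 + 5*t - 3 + 2*t^-1 - t^-2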